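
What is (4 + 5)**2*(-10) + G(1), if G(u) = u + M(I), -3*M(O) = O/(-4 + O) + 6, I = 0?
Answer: -811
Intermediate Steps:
M(O) = -2 - O/(3*(-4 + O)) (M(O) = -(O/(-4 + O) + 6)/3 = -(6 + O/(-4 + O))/3 = -2 - O/(3*(-4 + O)))
G(u) = -2 + u (G(u) = u + (24 - 7*0)/(3*(-4 + 0)) = u + (1/3)*(24 + 0)/(-4) = u + (1/3)*(-1/4)*24 = u - 2 = -2 + u)
(4 + 5)**2*(-10) + G(1) = (4 + 5)**2*(-10) + (-2 + 1) = 9**2*(-10) - 1 = 81*(-10) - 1 = -810 - 1 = -811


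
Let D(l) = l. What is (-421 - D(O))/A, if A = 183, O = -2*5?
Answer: -137/61 ≈ -2.2459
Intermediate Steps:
O = -10
(-421 - D(O))/A = (-421 - 1*(-10))/183 = (-421 + 10)*(1/183) = -411*1/183 = -137/61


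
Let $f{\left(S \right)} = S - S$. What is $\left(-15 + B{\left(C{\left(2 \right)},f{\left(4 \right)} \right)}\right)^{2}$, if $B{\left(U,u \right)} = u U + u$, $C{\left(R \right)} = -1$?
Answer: $225$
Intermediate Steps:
$f{\left(S \right)} = 0$
$B{\left(U,u \right)} = u + U u$ ($B{\left(U,u \right)} = U u + u = u + U u$)
$\left(-15 + B{\left(C{\left(2 \right)},f{\left(4 \right)} \right)}\right)^{2} = \left(-15 + 0 \left(1 - 1\right)\right)^{2} = \left(-15 + 0 \cdot 0\right)^{2} = \left(-15 + 0\right)^{2} = \left(-15\right)^{2} = 225$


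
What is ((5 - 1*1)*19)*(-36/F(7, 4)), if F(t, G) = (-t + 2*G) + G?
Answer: -2736/5 ≈ -547.20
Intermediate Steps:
F(t, G) = -t + 3*G
((5 - 1*1)*19)*(-36/F(7, 4)) = ((5 - 1*1)*19)*(-36/(-1*7 + 3*4)) = ((5 - 1)*19)*(-36/(-7 + 12)) = (4*19)*(-36/5) = 76*(-36*⅕) = 76*(-36/5) = -2736/5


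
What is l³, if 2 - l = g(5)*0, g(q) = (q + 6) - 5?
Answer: 8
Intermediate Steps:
g(q) = 1 + q (g(q) = (6 + q) - 5 = 1 + q)
l = 2 (l = 2 - (1 + 5)*0 = 2 - 6*0 = 2 - 1*0 = 2 + 0 = 2)
l³ = 2³ = 8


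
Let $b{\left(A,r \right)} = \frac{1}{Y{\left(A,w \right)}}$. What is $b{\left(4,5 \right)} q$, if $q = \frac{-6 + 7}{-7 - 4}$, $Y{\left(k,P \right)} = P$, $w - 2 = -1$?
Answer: $- \frac{1}{11} \approx -0.090909$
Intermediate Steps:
$w = 1$ ($w = 2 - 1 = 1$)
$q = - \frac{1}{11}$ ($q = 1 \frac{1}{-11} = 1 \left(- \frac{1}{11}\right) = - \frac{1}{11} \approx -0.090909$)
$b{\left(A,r \right)} = 1$ ($b{\left(A,r \right)} = 1^{-1} = 1$)
$b{\left(4,5 \right)} q = 1 \left(- \frac{1}{11}\right) = - \frac{1}{11}$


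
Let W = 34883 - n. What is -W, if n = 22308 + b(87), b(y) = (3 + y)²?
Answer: -4475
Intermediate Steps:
n = 30408 (n = 22308 + (3 + 87)² = 22308 + 90² = 22308 + 8100 = 30408)
W = 4475 (W = 34883 - 1*30408 = 34883 - 30408 = 4475)
-W = -1*4475 = -4475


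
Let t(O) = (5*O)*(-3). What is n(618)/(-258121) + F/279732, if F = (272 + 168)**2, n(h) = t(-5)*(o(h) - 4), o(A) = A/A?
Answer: 12508791325/18051175893 ≈ 0.69296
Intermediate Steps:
o(A) = 1
t(O) = -15*O
n(h) = -225 (n(h) = (-15*(-5))*(1 - 4) = 75*(-3) = -225)
F = 193600 (F = 440**2 = 193600)
n(618)/(-258121) + F/279732 = -225/(-258121) + 193600/279732 = -225*(-1/258121) + 193600*(1/279732) = 225/258121 + 48400/69933 = 12508791325/18051175893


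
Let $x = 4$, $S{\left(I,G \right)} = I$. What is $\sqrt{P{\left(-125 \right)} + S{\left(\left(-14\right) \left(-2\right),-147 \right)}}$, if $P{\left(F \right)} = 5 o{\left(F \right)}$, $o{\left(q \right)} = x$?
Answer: $4 \sqrt{3} \approx 6.9282$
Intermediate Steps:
$o{\left(q \right)} = 4$
$P{\left(F \right)} = 20$ ($P{\left(F \right)} = 5 \cdot 4 = 20$)
$\sqrt{P{\left(-125 \right)} + S{\left(\left(-14\right) \left(-2\right),-147 \right)}} = \sqrt{20 - -28} = \sqrt{20 + 28} = \sqrt{48} = 4 \sqrt{3}$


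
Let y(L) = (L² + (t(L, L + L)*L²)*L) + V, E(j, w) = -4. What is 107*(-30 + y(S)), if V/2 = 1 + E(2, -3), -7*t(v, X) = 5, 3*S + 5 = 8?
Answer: -26750/7 ≈ -3821.4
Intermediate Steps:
S = 1 (S = -5/3 + (⅓)*8 = -5/3 + 8/3 = 1)
t(v, X) = -5/7 (t(v, X) = -⅐*5 = -5/7)
V = -6 (V = 2*(1 - 4) = 2*(-3) = -6)
y(L) = -6 + L² - 5*L³/7 (y(L) = (L² + (-5*L²/7)*L) - 6 = (L² - 5*L³/7) - 6 = -6 + L² - 5*L³/7)
107*(-30 + y(S)) = 107*(-30 + (-6 + 1² - 5/7*1³)) = 107*(-30 + (-6 + 1 - 5/7*1)) = 107*(-30 + (-6 + 1 - 5/7)) = 107*(-30 - 40/7) = 107*(-250/7) = -26750/7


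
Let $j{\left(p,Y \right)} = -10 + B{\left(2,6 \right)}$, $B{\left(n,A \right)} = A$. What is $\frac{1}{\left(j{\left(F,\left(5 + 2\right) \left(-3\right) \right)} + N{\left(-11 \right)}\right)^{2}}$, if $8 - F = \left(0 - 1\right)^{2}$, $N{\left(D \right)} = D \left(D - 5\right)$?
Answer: $\frac{1}{29584} \approx 3.3802 \cdot 10^{-5}$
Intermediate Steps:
$N{\left(D \right)} = D \left(-5 + D\right)$
$F = 7$ ($F = 8 - \left(0 - 1\right)^{2} = 8 - \left(-1\right)^{2} = 8 - 1 = 7$)
$j{\left(p,Y \right)} = -4$ ($j{\left(p,Y \right)} = -10 + 6 = -4$)
$\frac{1}{\left(j{\left(F,\left(5 + 2\right) \left(-3\right) \right)} + N{\left(-11 \right)}\right)^{2}} = \frac{1}{\left(-4 - 11 \left(-5 - 11\right)\right)^{2}} = \frac{1}{\left(-4 - -176\right)^{2}} = \frac{1}{\left(-4 + 176\right)^{2}} = \frac{1}{172^{2}} = \frac{1}{29584}$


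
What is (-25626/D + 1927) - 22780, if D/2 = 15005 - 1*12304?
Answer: -56336766/2701 ≈ -20858.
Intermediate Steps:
D = 5402 (D = 2*(15005 - 1*12304) = 2*(15005 - 12304) = 2*2701 = 5402)
(-25626/D + 1927) - 22780 = (-25626/5402 + 1927) - 22780 = (-25626*1/5402 + 1927) - 22780 = (-12813/2701 + 1927) - 22780 = 5192014/2701 - 22780 = -56336766/2701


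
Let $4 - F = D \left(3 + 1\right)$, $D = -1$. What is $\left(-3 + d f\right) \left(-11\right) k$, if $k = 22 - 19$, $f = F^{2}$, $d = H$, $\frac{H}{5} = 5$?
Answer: $-52701$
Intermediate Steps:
$H = 25$ ($H = 5 \cdot 5 = 25$)
$d = 25$
$F = 8$ ($F = 4 - - (3 + 1) = 4 - \left(-1\right) 4 = 4 - -4 = 4 + 4 = 8$)
$f = 64$ ($f = 8^{2} = 64$)
$k = 3$ ($k = 22 - 19 = 3$)
$\left(-3 + d f\right) \left(-11\right) k = \left(-3 + 25 \cdot 64\right) \left(-11\right) 3 = \left(-3 + 1600\right) \left(-11\right) 3 = 1597 \left(-11\right) 3 = \left(-17567\right) 3 = -52701$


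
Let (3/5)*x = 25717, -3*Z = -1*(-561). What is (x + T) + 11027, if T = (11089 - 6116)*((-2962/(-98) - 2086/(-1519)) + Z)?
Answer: -3276148810/4557 ≈ -7.1893e+5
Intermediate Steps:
Z = -187 (Z = -(-1)*(-561)/3 = -⅓*561 = -187)
x = 128585/3 (x = (5/3)*25717 = 128585/3 ≈ 42862.)
T = -1173906488/1519 (T = (11089 - 6116)*((-2962/(-98) - 2086/(-1519)) - 187) = 4973*((-2962*(-1/98) - 2086*(-1/1519)) - 187) = 4973*((1481/49 + 298/217) - 187) = 4973*(47997/1519 - 187) = 4973*(-236056/1519) = -1173906488/1519 ≈ -7.7282e+5)
(x + T) + 11027 = (128585/3 - 1173906488/1519) + 11027 = -3326398849/4557 + 11027 = -3276148810/4557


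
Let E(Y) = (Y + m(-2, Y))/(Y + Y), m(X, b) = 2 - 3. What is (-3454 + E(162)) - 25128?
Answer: -9260407/324 ≈ -28582.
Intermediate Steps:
m(X, b) = -1
E(Y) = (-1 + Y)/(2*Y) (E(Y) = (Y - 1)/(Y + Y) = (-1 + Y)/((2*Y)) = (-1 + Y)*(1/(2*Y)) = (-1 + Y)/(2*Y))
(-3454 + E(162)) - 25128 = (-3454 + (1/2)*(-1 + 162)/162) - 25128 = (-3454 + (1/2)*(1/162)*161) - 25128 = (-3454 + 161/324) - 25128 = -1118935/324 - 25128 = -9260407/324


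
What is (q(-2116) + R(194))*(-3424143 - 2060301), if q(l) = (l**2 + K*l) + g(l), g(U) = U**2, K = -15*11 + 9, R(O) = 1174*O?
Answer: -52172221443216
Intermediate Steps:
K = -156 (K = -165 + 9 = -156)
q(l) = -156*l + 2*l**2 (q(l) = (l**2 - 156*l) + l**2 = -156*l + 2*l**2)
(q(-2116) + R(194))*(-3424143 - 2060301) = (2*(-2116)*(-78 - 2116) + 1174*194)*(-3424143 - 2060301) = (2*(-2116)*(-2194) + 227756)*(-5484444) = (9285008 + 227756)*(-5484444) = 9512764*(-5484444) = -52172221443216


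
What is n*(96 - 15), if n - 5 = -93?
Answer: -7128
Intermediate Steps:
n = -88 (n = 5 - 93 = -88)
n*(96 - 15) = -88*(96 - 15) = -88*81 = -7128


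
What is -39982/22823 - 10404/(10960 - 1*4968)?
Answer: -119255659/34188854 ≈ -3.4881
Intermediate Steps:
-39982/22823 - 10404/(10960 - 1*4968) = -39982*1/22823 - 10404/(10960 - 4968) = -39982/22823 - 10404/5992 = -39982/22823 - 10404*1/5992 = -39982/22823 - 2601/1498 = -119255659/34188854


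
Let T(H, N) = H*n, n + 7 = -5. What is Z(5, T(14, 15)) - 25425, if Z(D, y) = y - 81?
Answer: -25674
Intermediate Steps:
n = -12 (n = -7 - 5 = -12)
T(H, N) = -12*H (T(H, N) = H*(-12) = -12*H)
Z(D, y) = -81 + y
Z(5, T(14, 15)) - 25425 = (-81 - 12*14) - 25425 = (-81 - 168) - 25425 = -249 - 25425 = -25674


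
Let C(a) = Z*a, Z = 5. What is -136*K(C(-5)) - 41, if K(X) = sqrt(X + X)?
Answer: -41 - 680*I*sqrt(2) ≈ -41.0 - 961.67*I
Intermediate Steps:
C(a) = 5*a
K(X) = sqrt(2)*sqrt(X) (K(X) = sqrt(2*X) = sqrt(2)*sqrt(X))
-136*K(C(-5)) - 41 = -136*sqrt(2)*sqrt(5*(-5)) - 41 = -136*sqrt(2)*sqrt(-25) - 41 = -136*sqrt(2)*5*I - 41 = -680*I*sqrt(2) - 41 = -41 - 680*I*sqrt(2)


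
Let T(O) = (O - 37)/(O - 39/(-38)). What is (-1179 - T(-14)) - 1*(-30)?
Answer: -33435/29 ≈ -1152.9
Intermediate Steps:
T(O) = (-37 + O)/(39/38 + O) (T(O) = (-37 + O)/(O - 39*(-1/38)) = (-37 + O)/(O + 39/38) = (-37 + O)/(39/38 + O))
(-1179 - T(-14)) - 1*(-30) = (-1179 - 38*(-37 - 14)/(39 + 38*(-14))) - 1*(-30) = (-1179 - 38*(-51)/(39 - 532)) + 30 = (-1179 - 38*(-51)/(-493)) + 30 = (-1179 - 38*(-1)*(-51)/493) + 30 = (-1179 - 1*114/29) + 30 = (-1179 - 114/29) + 30 = -34305/29 + 30 = -33435/29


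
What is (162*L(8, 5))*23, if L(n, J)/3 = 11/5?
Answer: 122958/5 ≈ 24592.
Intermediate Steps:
L(n, J) = 33/5 (L(n, J) = 3*(11/5) = 33/5)
(162*L(8, 5))*23 = (162*(33/5))*23 = (5346/5)*23 = 122958/5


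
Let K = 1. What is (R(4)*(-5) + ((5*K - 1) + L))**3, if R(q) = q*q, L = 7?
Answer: -328509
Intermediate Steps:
R(q) = q**2
(R(4)*(-5) + ((5*K - 1) + L))**3 = (4**2*(-5) + ((5*1 - 1) + 7))**3 = (16*(-5) + ((5 - 1) + 7))**3 = (-80 + (4 + 7))**3 = (-80 + 11)**3 = (-69)**3 = -328509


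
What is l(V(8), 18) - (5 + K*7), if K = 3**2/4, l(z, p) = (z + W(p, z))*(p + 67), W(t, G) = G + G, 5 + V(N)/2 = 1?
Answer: -8243/4 ≈ -2060.8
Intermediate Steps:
V(N) = -8 (V(N) = -10 + 2*1 = -10 + 2 = -8)
W(t, G) = 2*G
l(z, p) = 3*z*(67 + p) (l(z, p) = (z + 2*z)*(p + 67) = (3*z)*(67 + p) = 3*z*(67 + p))
K = 9/4 (K = 9*(1/4) = 9/4 ≈ 2.2500)
l(V(8), 18) - (5 + K*7) = 3*(-8)*(67 + 18) - (5 + (9/4)*7) = 3*(-8)*85 - (5 + 63/4) = -2040 - 1*83/4 = -2040 - 83/4 = -8243/4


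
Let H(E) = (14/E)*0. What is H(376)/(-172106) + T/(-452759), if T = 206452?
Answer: -206452/452759 ≈ -0.45599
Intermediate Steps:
H(E) = 0
H(376)/(-172106) + T/(-452759) = 0/(-172106) + 206452/(-452759) = 0*(-1/172106) + 206452*(-1/452759) = 0 - 206452/452759 = -206452/452759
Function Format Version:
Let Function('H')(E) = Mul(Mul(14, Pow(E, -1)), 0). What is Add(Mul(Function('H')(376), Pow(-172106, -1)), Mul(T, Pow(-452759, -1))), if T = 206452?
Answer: Rational(-206452, 452759) ≈ -0.45599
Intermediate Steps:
Function('H')(E) = 0
Add(Mul(Function('H')(376), Pow(-172106, -1)), Mul(T, Pow(-452759, -1))) = Add(Mul(0, Pow(-172106, -1)), Mul(206452, Pow(-452759, -1))) = Add(Mul(0, Rational(-1, 172106)), Mul(206452, Rational(-1, 452759))) = Add(0, Rational(-206452, 452759)) = Rational(-206452, 452759)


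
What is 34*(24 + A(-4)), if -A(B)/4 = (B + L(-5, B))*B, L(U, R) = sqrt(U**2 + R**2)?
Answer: -1360 + 544*sqrt(41) ≈ 2123.3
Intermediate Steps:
L(U, R) = sqrt(R**2 + U**2)
A(B) = -4*B*(B + sqrt(25 + B**2)) (A(B) = -4*(B + sqrt(B**2 + (-5)**2))*B = -4*(B + sqrt(B**2 + 25))*B = -4*(B + sqrt(25 + B**2))*B = -4*B*(B + sqrt(25 + B**2)))
34*(24 + A(-4)) = 34*(24 - 4*(-4)*(-4 + sqrt(25 + (-4)**2))) = 34*(24 - 4*(-4)*(-4 + sqrt(25 + 16))) = 34*(24 - 4*(-4)*(-4 + sqrt(41))) = 34*(24 + (-64 + 16*sqrt(41))) = 34*(-40 + 16*sqrt(41)) = -1360 + 544*sqrt(41)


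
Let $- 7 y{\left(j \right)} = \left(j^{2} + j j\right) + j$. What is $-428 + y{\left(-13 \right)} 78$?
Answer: $- \frac{28346}{7} \approx -4049.4$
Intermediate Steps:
$y{\left(j \right)} = - \frac{2 j^{2}}{7} - \frac{j}{7}$ ($y{\left(j \right)} = - \frac{\left(j^{2} + j j\right) + j}{7} = - \frac{\left(j^{2} + j^{2}\right) + j}{7} = - \frac{2 j^{2} + j}{7} = - \frac{j + 2 j^{2}}{7} = - \frac{2 j^{2}}{7} - \frac{j}{7}$)
$-428 + y{\left(-13 \right)} 78 = -428 + \left(- \frac{1}{7}\right) \left(-13\right) \left(1 + 2 \left(-13\right)\right) 78 = -428 + \left(- \frac{1}{7}\right) \left(-13\right) \left(1 - 26\right) 78 = -428 + \left(- \frac{1}{7}\right) \left(-13\right) \left(-25\right) 78 = -428 - \frac{25350}{7} = - \frac{28346}{7}$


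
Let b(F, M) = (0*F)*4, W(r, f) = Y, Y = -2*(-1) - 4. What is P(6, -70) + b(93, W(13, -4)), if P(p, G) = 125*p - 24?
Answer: 726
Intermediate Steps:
P(p, G) = -24 + 125*p
Y = -2 (Y = 2 - 4 = -2)
W(r, f) = -2
b(F, M) = 0 (b(F, M) = 0*4 = 0)
P(6, -70) + b(93, W(13, -4)) = (-24 + 125*6) + 0 = (-24 + 750) + 0 = 726 + 0 = 726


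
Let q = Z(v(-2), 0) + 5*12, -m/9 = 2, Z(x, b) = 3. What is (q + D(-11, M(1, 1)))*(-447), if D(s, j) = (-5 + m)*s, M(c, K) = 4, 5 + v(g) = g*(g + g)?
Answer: -141252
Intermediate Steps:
v(g) = -5 + 2*g**2 (v(g) = -5 + g*(g + g) = -5 + g*(2*g) = -5 + 2*g**2)
m = -18 (m = -9*2 = -18)
D(s, j) = -23*s (D(s, j) = (-5 - 18)*s = -23*s)
q = 63 (q = 3 + 5*12 = 3 + 60 = 63)
(q + D(-11, M(1, 1)))*(-447) = (63 - 23*(-11))*(-447) = (63 + 253)*(-447) = 316*(-447) = -141252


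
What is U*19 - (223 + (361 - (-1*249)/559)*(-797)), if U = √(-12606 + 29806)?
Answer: 160907599/559 + 380*√43 ≈ 2.9034e+5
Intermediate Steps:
U = 20*√43 (U = √17200 = 20*√43 ≈ 131.15)
U*19 - (223 + (361 - (-1*249)/559)*(-797)) = (20*√43)*19 - (223 + (361 - (-1*249)/559)*(-797)) = 380*√43 - (223 + (361 - (-249)/559)*(-797)) = 380*√43 - (223 + (361 - 1*(-249/559))*(-797)) = 380*√43 - (223 + (361 + 249/559)*(-797)) = 380*√43 - (223 + (202048/559)*(-797)) = 380*√43 - (223 - 161032256/559) = 380*√43 - 1*(-160907599/559) = 380*√43 + 160907599/559 = 160907599/559 + 380*√43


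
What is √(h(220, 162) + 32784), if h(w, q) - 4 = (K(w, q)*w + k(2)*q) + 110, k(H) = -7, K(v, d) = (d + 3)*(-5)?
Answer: 2*I*√37434 ≈ 386.96*I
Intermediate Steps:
K(v, d) = -15 - 5*d (K(v, d) = (3 + d)*(-5) = -15 - 5*d)
h(w, q) = 114 - 7*q + w*(-15 - 5*q) (h(w, q) = 4 + (((-15 - 5*q)*w - 7*q) + 110) = 4 + ((w*(-15 - 5*q) - 7*q) + 110) = 4 + ((-7*q + w*(-15 - 5*q)) + 110) = 4 + (110 - 7*q + w*(-15 - 5*q)) = 114 - 7*q + w*(-15 - 5*q))
√(h(220, 162) + 32784) = √((114 - 7*162 - 5*220*(3 + 162)) + 32784) = √((114 - 1134 - 5*220*165) + 32784) = √((114 - 1134 - 181500) + 32784) = √(-182520 + 32784) = √(-149736) = 2*I*√37434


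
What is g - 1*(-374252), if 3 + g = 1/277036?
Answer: 103680445965/277036 ≈ 3.7425e+5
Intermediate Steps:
g = -831107/277036 (g = -3 + 1/277036 = -831107/277036 ≈ -3.0000)
g - 1*(-374252) = -831107/277036 - 1*(-374252) = -831107/277036 + 374252 = 103680445965/277036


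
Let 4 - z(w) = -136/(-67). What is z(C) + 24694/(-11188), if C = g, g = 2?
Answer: -88841/374798 ≈ -0.23704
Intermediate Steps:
C = 2
z(w) = 132/67 (z(w) = 4 - (-136)/(-67) = 4 - (-136)*(-1)/67 = 4 - 1*136/67 = 4 - 136/67 = 132/67)
z(C) + 24694/(-11188) = 132/67 + 24694/(-11188) = 132/67 + 24694*(-1/11188) = 132/67 - 12347/5594 = -88841/374798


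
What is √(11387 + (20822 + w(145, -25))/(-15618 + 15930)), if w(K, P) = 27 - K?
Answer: √17420559/39 ≈ 107.02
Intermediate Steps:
√(11387 + (20822 + w(145, -25))/(-15618 + 15930)) = √(11387 + (20822 + (27 - 1*145))/(-15618 + 15930)) = √(11387 + (20822 + (27 - 145))/312) = √(11387 + (20822 - 118)*(1/312)) = √(11387 + 20704*(1/312)) = √(11387 + 2588/39) = √(446681/39) = √17420559/39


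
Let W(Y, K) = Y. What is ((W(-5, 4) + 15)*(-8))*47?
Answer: -3760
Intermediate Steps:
((W(-5, 4) + 15)*(-8))*47 = ((-5 + 15)*(-8))*47 = (10*(-8))*47 = -80*47 = -3760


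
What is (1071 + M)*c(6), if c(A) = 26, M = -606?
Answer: 12090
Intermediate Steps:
(1071 + M)*c(6) = (1071 - 606)*26 = 465*26 = 12090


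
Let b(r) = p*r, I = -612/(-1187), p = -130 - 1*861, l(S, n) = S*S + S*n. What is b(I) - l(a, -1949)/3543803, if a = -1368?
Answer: -2154674366748/4206494161 ≈ -512.23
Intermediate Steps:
l(S, n) = S**2 + S*n
p = -991 (p = -130 - 861 = -991)
I = 612/1187 (I = -612*(-1/1187) = 612/1187 ≈ 0.51559)
b(r) = -991*r
b(I) - l(a, -1949)/3543803 = -991*612/1187 - (-1368*(-1368 - 1949))/3543803 = -606492/1187 - (-1368*(-3317))/3543803 = -606492/1187 - 4537656/3543803 = -2154674366748/4206494161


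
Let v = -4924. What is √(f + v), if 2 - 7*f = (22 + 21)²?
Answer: 3*I*√28245/7 ≈ 72.027*I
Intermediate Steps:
f = -1847/7 (f = 2/7 - (22 + 21)²/7 = 2/7 - ⅐*43² = 2/7 - ⅐*1849 = 2/7 - 1849/7 = -1847/7 ≈ -263.86)
√(f + v) = √(-1847/7 - 4924) = √(-36315/7) = 3*I*√28245/7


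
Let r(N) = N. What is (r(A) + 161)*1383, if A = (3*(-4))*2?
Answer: 189471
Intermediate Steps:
A = -24 (A = -12*2 = -24)
(r(A) + 161)*1383 = (-24 + 161)*1383 = 137*1383 = 189471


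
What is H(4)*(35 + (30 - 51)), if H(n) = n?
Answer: 56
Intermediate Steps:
H(4)*(35 + (30 - 51)) = 4*(35 + (30 - 51)) = 4*(35 - 21) = 4*14 = 56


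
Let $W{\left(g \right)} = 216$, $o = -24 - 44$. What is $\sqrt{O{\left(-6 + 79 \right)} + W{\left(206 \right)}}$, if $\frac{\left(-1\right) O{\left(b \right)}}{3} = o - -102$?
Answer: $\sqrt{114} \approx 10.677$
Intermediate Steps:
$o = -68$ ($o = -24 - 44 = -68$)
$O{\left(b \right)} = -102$ ($O{\left(b \right)} = - 3 \left(-68 - -102\right) = - 3 \left(-68 + 102\right) = \left(-3\right) 34 = -102$)
$\sqrt{O{\left(-6 + 79 \right)} + W{\left(206 \right)}} = \sqrt{-102 + 216} = \sqrt{114}$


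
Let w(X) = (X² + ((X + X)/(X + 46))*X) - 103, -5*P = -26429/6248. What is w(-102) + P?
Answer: 2171552443/218680 ≈ 9930.3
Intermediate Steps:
P = 26429/31240 (P = -(-26429)/(5*6248) = -⅕*(-26429/6248) = 26429/31240 ≈ 0.84600)
w(X) = -103 + X² + 2*X²/(46 + X) (w(X) = (X² + ((2*X)/(46 + X))*X) - 103 = (X² + (2*X/(46 + X))*X) - 103 = (X² + 2*X²/(46 + X)) - 103 = -103 + X² + 2*X²/(46 + X))
w(-102) + P = (-4738 + (-102)³ - 103*(-102) + 48*(-102)²)/(46 - 102) + 26429/31240 = (-4738 - 1061208 + 10506 + 48*10404)/(-56) + 26429/31240 = -(-4738 - 1061208 + 10506 + 499392)/56 + 26429/31240 = -1/56*(-556048) + 26429/31240 = 69506/7 + 26429/31240 = 2171552443/218680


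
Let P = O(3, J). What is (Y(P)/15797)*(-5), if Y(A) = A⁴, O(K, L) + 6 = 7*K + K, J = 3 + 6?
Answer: -524880/15797 ≈ -33.227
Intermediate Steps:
J = 9
O(K, L) = -6 + 8*K (O(K, L) = -6 + (7*K + K) = -6 + 8*K)
P = 18 (P = -6 + 8*3 = -6 + 24 = 18)
(Y(P)/15797)*(-5) = (18⁴/15797)*(-5) = (104976*(1/15797))*(-5) = (104976/15797)*(-5) = -524880/15797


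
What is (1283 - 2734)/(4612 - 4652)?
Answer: 1451/40 ≈ 36.275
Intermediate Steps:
(1283 - 2734)/(4612 - 4652) = -1451/(-40) = -1451*(-1/40) = 1451/40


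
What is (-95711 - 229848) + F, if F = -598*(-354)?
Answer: -113867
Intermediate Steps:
F = 211692
(-95711 - 229848) + F = (-95711 - 229848) + 211692 = -325559 + 211692 = -113867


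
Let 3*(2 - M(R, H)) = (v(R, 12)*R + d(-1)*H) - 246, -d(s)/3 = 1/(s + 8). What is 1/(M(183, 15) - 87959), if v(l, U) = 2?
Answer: -7/615964 ≈ -1.1364e-5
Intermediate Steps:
d(s) = -3/(8 + s) (d(s) = -3/(s + 8) = -3/(8 + s))
M(R, H) = 84 - 2*R/3 + H/7 (M(R, H) = 2 - ((2*R + (-3/(8 - 1))*H) - 246)/3 = 2 - ((2*R + (-3/7)*H) - 246)/3 = 2 - ((2*R + (-3*1/7)*H) - 246)/3 = 2 - ((2*R - 3*H/7) - 246)/3 = 2 - (-246 + 2*R - 3*H/7)/3 = 2 + (82 - 2*R/3 + H/7) = 84 - 2*R/3 + H/7)
1/(M(183, 15) - 87959) = 1/((84 - 2/3*183 + (1/7)*15) - 87959) = 1/((84 - 122 + 15/7) - 87959) = 1/(-251/7 - 87959) = 1/(-615964/7) = -7/615964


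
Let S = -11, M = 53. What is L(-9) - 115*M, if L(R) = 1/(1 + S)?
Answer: -60951/10 ≈ -6095.1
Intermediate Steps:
L(R) = -⅒ (L(R) = 1/(1 - 11) = 1/(-10) = -⅒)
L(-9) - 115*M = -⅒ - 115*53 = -⅒ - 6095 = -60951/10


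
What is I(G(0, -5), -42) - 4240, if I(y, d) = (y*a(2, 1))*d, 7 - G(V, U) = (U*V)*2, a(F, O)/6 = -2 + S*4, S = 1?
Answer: -7768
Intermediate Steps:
a(F, O) = 12 (a(F, O) = 6*(-2 + 1*4) = 6*(-2 + 4) = 6*2 = 12)
G(V, U) = 7 - 2*U*V (G(V, U) = 7 - U*V*2 = 7 - 2*U*V)
I(y, d) = 12*d*y (I(y, d) = (y*12)*d = (12*y)*d = 12*d*y)
I(G(0, -5), -42) - 4240 = 12*(-42)*(7 - 2*(-5)*0) - 4240 = 12*(-42)*(7 + 0) - 4240 = 12*(-42)*7 - 4240 = -3528 - 4240 = -7768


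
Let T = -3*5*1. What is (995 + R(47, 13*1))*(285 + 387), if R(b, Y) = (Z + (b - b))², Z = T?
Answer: 819840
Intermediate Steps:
T = -15 (T = -15*1 = -15)
Z = -15
R(b, Y) = 225 (R(b, Y) = (-15 + (b - b))² = (-15 + 0)² = (-15)² = 225)
(995 + R(47, 13*1))*(285 + 387) = (995 + 225)*(285 + 387) = 1220*672 = 819840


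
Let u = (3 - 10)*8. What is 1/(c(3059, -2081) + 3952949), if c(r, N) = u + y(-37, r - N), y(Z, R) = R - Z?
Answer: 1/3958070 ≈ 2.5265e-7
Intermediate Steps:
u = -56 (u = -7*8 = -56)
c(r, N) = -19 + r - N (c(r, N) = -56 + ((r - N) - 1*(-37)) = -56 + ((r - N) + 37) = -56 + (37 + r - N) = -19 + r - N)
1/(c(3059, -2081) + 3952949) = 1/((-19 + 3059 - 1*(-2081)) + 3952949) = 1/((-19 + 3059 + 2081) + 3952949) = 1/(5121 + 3952949) = 1/3958070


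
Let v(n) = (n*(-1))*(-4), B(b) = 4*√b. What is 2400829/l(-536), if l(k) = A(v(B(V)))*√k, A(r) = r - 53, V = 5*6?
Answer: -127243937*I*√134/1305428 - 19206632*I*√1005/326357 ≈ -2994.0*I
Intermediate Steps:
V = 30
v(n) = 4*n (v(n) = -n*(-4) = 4*n)
A(r) = -53 + r
l(k) = √k*(-53 + 16*√30) (l(k) = (-53 + 4*(4*√30))*√k = (-53 + 16*√30)*√k = √k*(-53 + 16*√30))
2400829/l(-536) = 2400829/((√(-536)*(-53 + 16*√30))) = 2400829/(((2*I*√134)*(-53 + 16*√30))) = 2400829/((2*I*√134*(-53 + 16*√30))) = 2400829*(-I*√134/(268*(-53 + 16*√30))) = -2400829*I*√134/(268*(-53 + 16*√30))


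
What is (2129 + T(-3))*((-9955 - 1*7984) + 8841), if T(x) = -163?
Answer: -17886668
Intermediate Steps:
(2129 + T(-3))*((-9955 - 1*7984) + 8841) = (2129 - 163)*((-9955 - 1*7984) + 8841) = 1966*((-9955 - 7984) + 8841) = 1966*(-17939 + 8841) = 1966*(-9098) = -17886668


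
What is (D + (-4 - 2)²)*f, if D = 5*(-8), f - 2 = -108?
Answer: 424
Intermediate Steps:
f = -106 (f = 2 - 108 = -106)
D = -40
(D + (-4 - 2)²)*f = (-40 + (-4 - 2)²)*(-106) = (-40 + (-6)²)*(-106) = (-40 + 36)*(-106) = -4*(-106) = 424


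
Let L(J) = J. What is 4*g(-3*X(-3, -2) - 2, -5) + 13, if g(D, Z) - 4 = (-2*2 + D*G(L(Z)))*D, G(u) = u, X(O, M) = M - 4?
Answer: -5347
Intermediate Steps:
X(O, M) = -4 + M
g(D, Z) = 4 + D*(-4 + D*Z) (g(D, Z) = 4 + (-2*2 + D*Z)*D = 4 + (-4 + D*Z)*D = 4 + D*(-4 + D*Z))
4*g(-3*X(-3, -2) - 2, -5) + 13 = 4*(4 - 4*(-3*(-4 - 2) - 2) - 5*(-3*(-4 - 2) - 2)**2) + 13 = 4*(4 - 4*(-3*(-6) - 2) - 5*(-3*(-6) - 2)**2) + 13 = 4*(4 - 4*(18 - 2) - 5*(18 - 2)**2) + 13 = 4*(4 - 4*16 - 5*16**2) + 13 = 4*(4 - 64 - 5*256) + 13 = 4*(4 - 64 - 1280) + 13 = 4*(-1340) + 13 = -5360 + 13 = -5347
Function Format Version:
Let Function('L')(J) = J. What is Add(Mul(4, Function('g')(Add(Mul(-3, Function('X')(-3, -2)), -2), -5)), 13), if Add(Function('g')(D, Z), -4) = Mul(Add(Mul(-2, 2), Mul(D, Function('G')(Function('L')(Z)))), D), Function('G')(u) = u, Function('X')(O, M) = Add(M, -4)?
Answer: -5347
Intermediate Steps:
Function('X')(O, M) = Add(-4, M)
Function('g')(D, Z) = Add(4, Mul(D, Add(-4, Mul(D, Z)))) (Function('g')(D, Z) = Add(4, Mul(Add(Mul(-2, 2), Mul(D, Z)), D)) = Add(4, Mul(Add(-4, Mul(D, Z)), D)) = Add(4, Mul(D, Add(-4, Mul(D, Z)))))
Add(Mul(4, Function('g')(Add(Mul(-3, Function('X')(-3, -2)), -2), -5)), 13) = Add(Mul(4, Add(4, Mul(-4, Add(Mul(-3, Add(-4, -2)), -2)), Mul(-5, Pow(Add(Mul(-3, Add(-4, -2)), -2), 2)))), 13) = Add(Mul(4, Add(4, Mul(-4, Add(Mul(-3, -6), -2)), Mul(-5, Pow(Add(Mul(-3, -6), -2), 2)))), 13) = Add(Mul(4, Add(4, Mul(-4, Add(18, -2)), Mul(-5, Pow(Add(18, -2), 2)))), 13) = Add(Mul(4, Add(4, Mul(-4, 16), Mul(-5, Pow(16, 2)))), 13) = Add(Mul(4, Add(4, -64, Mul(-5, 256))), 13) = Add(Mul(4, Add(4, -64, -1280)), 13) = Add(Mul(4, -1340), 13) = Add(-5360, 13) = -5347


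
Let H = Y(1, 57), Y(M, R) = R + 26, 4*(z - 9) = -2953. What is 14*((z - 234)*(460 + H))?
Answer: -14645253/2 ≈ -7.3226e+6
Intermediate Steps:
z = -2917/4 (z = 9 + (¼)*(-2953) = 9 - 2953/4 = -2917/4 ≈ -729.25)
Y(M, R) = 26 + R
H = 83 (H = 26 + 57 = 83)
14*((z - 234)*(460 + H)) = 14*((-2917/4 - 234)*(460 + 83)) = 14*(-3853/4*543) = 14*(-2092179/4) = -14645253/2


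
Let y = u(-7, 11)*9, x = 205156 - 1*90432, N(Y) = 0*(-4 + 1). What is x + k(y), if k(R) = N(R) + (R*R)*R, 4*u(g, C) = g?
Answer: 7092289/64 ≈ 1.1082e+5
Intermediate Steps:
N(Y) = 0 (N(Y) = 0*(-3) = 0)
u(g, C) = g/4
x = 114724 (x = 205156 - 90432 = 114724)
y = -63/4 (y = ((¼)*(-7))*9 = -7/4*9 = -63/4 ≈ -15.750)
k(R) = R³ (k(R) = 0 + (R*R)*R = 0 + R²*R = 0 + R³ = R³)
x + k(y) = 114724 + (-63/4)³ = 114724 - 250047/64 = 7092289/64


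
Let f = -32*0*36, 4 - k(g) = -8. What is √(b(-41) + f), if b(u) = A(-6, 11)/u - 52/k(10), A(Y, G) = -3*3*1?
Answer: I*√62238/123 ≈ 2.0283*I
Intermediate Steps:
k(g) = 12 (k(g) = 4 - 1*(-8) = 4 + 8 = 12)
A(Y, G) = -9 (A(Y, G) = -9*1 = -9)
f = 0 (f = 0*36 = 0)
b(u) = -13/3 - 9/u (b(u) = -9/u - 52/12 = -9/u - 52*1/12 = -9/u - 13/3 = -13/3 - 9/u)
√(b(-41) + f) = √((-13/3 - 9/(-41)) + 0) = √((-13/3 - 9*(-1/41)) + 0) = √((-13/3 + 9/41) + 0) = √(-506/123 + 0) = √(-506/123) = I*√62238/123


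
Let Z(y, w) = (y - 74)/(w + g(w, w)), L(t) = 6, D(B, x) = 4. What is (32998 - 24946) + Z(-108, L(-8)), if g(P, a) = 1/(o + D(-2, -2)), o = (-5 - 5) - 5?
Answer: 40106/5 ≈ 8021.2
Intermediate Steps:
o = -15 (o = -10 - 5 = -15)
g(P, a) = -1/11 (g(P, a) = 1/(-15 + 4) = 1/(-11) = -1/11)
Z(y, w) = (-74 + y)/(-1/11 + w) (Z(y, w) = (y - 74)/(w - 1/11) = (-74 + y)/(-1/11 + w))
(32998 - 24946) + Z(-108, L(-8)) = (32998 - 24946) + 11*(-74 - 108)/(-1 + 11*6) = 8052 + 11*(-182)/(-1 + 66) = 8052 + 11*(-182)/65 = 8052 + 11*(1/65)*(-182) = 8052 - 154/5 = 40106/5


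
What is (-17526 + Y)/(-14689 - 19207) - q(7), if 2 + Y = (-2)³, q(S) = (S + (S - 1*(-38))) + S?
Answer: -247791/4237 ≈ -58.483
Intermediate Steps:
q(S) = 38 + 3*S (q(S) = (S + (S + 38)) + S = (S + (38 + S)) + S = (38 + 2*S) + S = 38 + 3*S)
Y = -10 (Y = -2 + (-2)³ = -2 - 8 = -10)
(-17526 + Y)/(-14689 - 19207) - q(7) = (-17526 - 10)/(-14689 - 19207) - (38 + 3*7) = -17536/(-33896) - (38 + 21) = -17536*(-1/33896) - 1*59 = 2192/4237 - 59 = -247791/4237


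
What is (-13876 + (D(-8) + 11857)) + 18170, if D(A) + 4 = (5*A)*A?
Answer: 16467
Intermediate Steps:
D(A) = -4 + 5*A² (D(A) = -4 + (5*A)*A = -4 + 5*A²)
(-13876 + (D(-8) + 11857)) + 18170 = (-13876 + ((-4 + 5*(-8)²) + 11857)) + 18170 = (-13876 + ((-4 + 5*64) + 11857)) + 18170 = (-13876 + ((-4 + 320) + 11857)) + 18170 = (-13876 + (316 + 11857)) + 18170 = (-13876 + 12173) + 18170 = -1703 + 18170 = 16467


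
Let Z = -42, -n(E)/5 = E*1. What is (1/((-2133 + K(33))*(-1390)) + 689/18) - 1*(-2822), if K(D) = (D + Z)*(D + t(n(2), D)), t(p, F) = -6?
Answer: 9446467801/3302640 ≈ 2860.3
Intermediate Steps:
n(E) = -5*E
K(D) = (-42 + D)*(-6 + D) (K(D) = (D - 42)*(D - 6) = (-42 + D)*(-6 + D))
(1/((-2133 + K(33))*(-1390)) + 689/18) - 1*(-2822) = (1/((-2133 + (252 + 33² - 48*33))*(-1390)) + 689/18) - 1*(-2822) = (-1/1390/(-2133 + (252 + 1089 - 1584)) + 689*(1/18)) + 2822 = (-1/1390/(-2133 - 243) + 689/18) + 2822 = (-1/1390/(-2376) + 689/18) + 2822 = (-1/2376*(-1/1390) + 689/18) + 2822 = (1/3302640 + 689/18) + 2822 = 126417721/3302640 + 2822 = 9446467801/3302640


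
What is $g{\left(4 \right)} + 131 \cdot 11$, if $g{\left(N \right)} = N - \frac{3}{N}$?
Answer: $\frac{5777}{4} \approx 1444.3$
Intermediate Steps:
$g{\left(N \right)} = N - \frac{3}{N}$
$g{\left(4 \right)} + 131 \cdot 11 = \left(4 - \frac{3}{4}\right) + 131 \cdot 11 = \left(4 - \frac{3}{4}\right) + 1441 = \frac{13}{4} + 1441 = \frac{5777}{4}$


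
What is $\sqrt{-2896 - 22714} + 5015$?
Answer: $5015 + i \sqrt{25610} \approx 5015.0 + 160.03 i$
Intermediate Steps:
$\sqrt{-2896 - 22714} + 5015 = \sqrt{-25610} + 5015 = i \sqrt{25610} + 5015 = 5015 + i \sqrt{25610}$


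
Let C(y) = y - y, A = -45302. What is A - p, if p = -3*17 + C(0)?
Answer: -45251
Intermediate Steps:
C(y) = 0
p = -51 (p = -3*17 + 0 = -51 + 0 = -51)
A - p = -45302 - 1*(-51) = -45302 + 51 = -45251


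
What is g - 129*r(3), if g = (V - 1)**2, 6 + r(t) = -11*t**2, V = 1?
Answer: 13545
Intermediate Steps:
r(t) = -6 - 11*t**2
g = 0 (g = (1 - 1)**2 = 0**2 = 0)
g - 129*r(3) = 0 - 129*(-6 - 11*3**2) = 0 - 129*(-6 - 11*9) = 0 - 129*(-6 - 99) = 0 - 129*(-105) = 0 + 13545 = 13545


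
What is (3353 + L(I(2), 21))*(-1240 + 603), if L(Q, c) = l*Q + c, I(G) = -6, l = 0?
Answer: -2149238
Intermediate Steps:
L(Q, c) = c (L(Q, c) = 0*Q + c = 0 + c = c)
(3353 + L(I(2), 21))*(-1240 + 603) = (3353 + 21)*(-1240 + 603) = 3374*(-637) = -2149238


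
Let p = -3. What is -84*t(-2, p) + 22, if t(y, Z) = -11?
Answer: 946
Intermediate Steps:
-84*t(-2, p) + 22 = -84*(-11) + 22 = 924 + 22 = 946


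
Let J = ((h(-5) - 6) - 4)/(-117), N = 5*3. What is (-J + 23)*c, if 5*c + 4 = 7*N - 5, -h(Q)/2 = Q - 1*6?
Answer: 28832/65 ≈ 443.57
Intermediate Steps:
N = 15
h(Q) = 12 - 2*Q (h(Q) = -2*(Q - 1*6) = -2*(Q - 6) = -2*(-6 + Q) = 12 - 2*Q)
c = 96/5 (c = -⅘ + (7*15 - 5)/5 = -⅘ + (105 - 5)/5 = -⅘ + (⅕)*100 = -⅘ + 20 = 96/5 ≈ 19.200)
J = -4/39 (J = (((12 - 2*(-5)) - 6) - 4)/(-117) = (((12 + 10) - 6) - 4)*(-1/117) = ((22 - 6) - 4)*(-1/117) = (16 - 4)*(-1/117) = 12*(-1/117) = -4/39 ≈ -0.10256)
(-J + 23)*c = (-1*(-4/39) + 23)*(96/5) = (4/39 + 23)*(96/5) = (901/39)*(96/5) = 28832/65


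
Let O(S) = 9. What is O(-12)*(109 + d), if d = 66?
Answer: 1575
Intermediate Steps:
O(-12)*(109 + d) = 9*(109 + 66) = 9*175 = 1575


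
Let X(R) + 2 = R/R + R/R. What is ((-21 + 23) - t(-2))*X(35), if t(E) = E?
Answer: 0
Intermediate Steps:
X(R) = 0 (X(R) = -2 + (R/R + R/R) = -2 + (1 + 1) = -2 + 2 = 0)
((-21 + 23) - t(-2))*X(35) = ((-21 + 23) - 1*(-2))*0 = (2 + 2)*0 = 4*0 = 0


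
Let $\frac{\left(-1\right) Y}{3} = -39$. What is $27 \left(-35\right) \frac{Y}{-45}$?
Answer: $2457$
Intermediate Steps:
$Y = 117$ ($Y = \left(-3\right) \left(-39\right) = 117$)
$27 \left(-35\right) \frac{Y}{-45} = 27 \left(-35\right) \frac{117}{-45} = - 945 \cdot 117 \left(- \frac{1}{45}\right) = \left(-945\right) \left(- \frac{13}{5}\right) = 2457$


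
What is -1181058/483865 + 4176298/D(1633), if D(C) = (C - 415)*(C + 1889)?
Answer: -7501806533/5112517590 ≈ -1.4673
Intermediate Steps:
D(C) = (-415 + C)*(1889 + C)
-1181058/483865 + 4176298/D(1633) = -1181058/483865 + 4176298/(-783935 + 1633² + 1474*1633) = -1181058*1/483865 + 4176298/(-783935 + 2666689 + 2407042) = -1181058/483865 + 4176298/4289796 = -1181058/483865 + 4176298*(1/4289796) = -1181058/483865 + 298307/306414 = -7501806533/5112517590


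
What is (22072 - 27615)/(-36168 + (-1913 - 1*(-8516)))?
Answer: 5543/29565 ≈ 0.18749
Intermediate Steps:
(22072 - 27615)/(-36168 + (-1913 - 1*(-8516))) = -5543/(-36168 + (-1913 + 8516)) = -5543/(-36168 + 6603) = -5543/(-29565) = -5543*(-1/29565) = 5543/29565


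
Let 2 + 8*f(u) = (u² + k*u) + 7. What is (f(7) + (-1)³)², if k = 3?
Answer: 4489/64 ≈ 70.141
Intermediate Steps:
f(u) = 5/8 + u²/8 + 3*u/8 (f(u) = -¼ + ((u² + 3*u) + 7)/8 = -¼ + (7 + u² + 3*u)/8 = -¼ + (7/8 + u²/8 + 3*u/8) = 5/8 + u²/8 + 3*u/8)
(f(7) + (-1)³)² = ((5/8 + (⅛)*7² + (3/8)*7) + (-1)³)² = ((5/8 + (⅛)*49 + 21/8) - 1)² = ((5/8 + 49/8 + 21/8) - 1)² = (75/8 - 1)² = (67/8)² = 4489/64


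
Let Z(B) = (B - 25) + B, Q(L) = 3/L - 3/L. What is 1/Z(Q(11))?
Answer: -1/25 ≈ -0.040000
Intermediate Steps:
Q(L) = 0
Z(B) = -25 + 2*B (Z(B) = (-25 + B) + B = -25 + 2*B)
1/Z(Q(11)) = 1/(-25 + 2*0) = 1/(-25 + 0) = 1/(-25) = -1/25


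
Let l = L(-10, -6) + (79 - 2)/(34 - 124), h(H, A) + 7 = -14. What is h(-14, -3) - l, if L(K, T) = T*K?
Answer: -7213/90 ≈ -80.144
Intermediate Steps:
h(H, A) = -21 (h(H, A) = -7 - 14 = -21)
L(K, T) = K*T
l = 5323/90 (l = -10*(-6) + (79 - 2)/(34 - 124) = 60 + 77/(-90) = 60 + 77*(-1/90) = 60 - 77/90 = 5323/90 ≈ 59.144)
h(-14, -3) - l = -21 - 1*5323/90 = -21 - 5323/90 = -7213/90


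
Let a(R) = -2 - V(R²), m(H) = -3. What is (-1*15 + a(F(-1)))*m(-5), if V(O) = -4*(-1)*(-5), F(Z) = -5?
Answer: -9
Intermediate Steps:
V(O) = -20 (V(O) = 4*(-5) = -20)
a(R) = 18 (a(R) = -2 - 1*(-20) = -2 + 20 = 18)
(-1*15 + a(F(-1)))*m(-5) = (-1*15 + 18)*(-3) = (-15 + 18)*(-3) = 3*(-3) = -9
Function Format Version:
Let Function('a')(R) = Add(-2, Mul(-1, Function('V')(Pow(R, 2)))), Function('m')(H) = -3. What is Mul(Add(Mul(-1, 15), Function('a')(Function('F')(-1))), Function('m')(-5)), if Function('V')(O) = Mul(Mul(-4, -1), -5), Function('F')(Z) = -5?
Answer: -9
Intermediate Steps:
Function('V')(O) = -20 (Function('V')(O) = Mul(4, -5) = -20)
Function('a')(R) = 18 (Function('a')(R) = Add(-2, Mul(-1, -20)) = Add(-2, 20) = 18)
Mul(Add(Mul(-1, 15), Function('a')(Function('F')(-1))), Function('m')(-5)) = Mul(Add(Mul(-1, 15), 18), -3) = Mul(Add(-15, 18), -3) = Mul(3, -3) = -9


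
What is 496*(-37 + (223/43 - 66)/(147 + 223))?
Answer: -29327736/1591 ≈ -18434.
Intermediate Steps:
496*(-37 + (223/43 - 66)/(147 + 223)) = 496*(-37 + (223*(1/43) - 66)/370) = 496*(-37 + (223/43 - 66)*(1/370)) = 496*(-37 - 2615/43*1/370) = 496*(-37 - 523/3182) = 496*(-118257/3182) = -29327736/1591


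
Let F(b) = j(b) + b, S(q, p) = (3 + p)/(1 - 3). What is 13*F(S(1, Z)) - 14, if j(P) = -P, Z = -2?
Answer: -14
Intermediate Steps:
S(q, p) = -3/2 - p/2 (S(q, p) = (3 + p)/(-2) = (3 + p)*(-1/2) = -3/2 - p/2)
F(b) = 0 (F(b) = -b + b = 0)
13*F(S(1, Z)) - 14 = 13*0 - 14 = 0 - 14 = -14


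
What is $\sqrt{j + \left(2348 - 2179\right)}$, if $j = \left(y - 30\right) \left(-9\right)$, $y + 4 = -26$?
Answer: $\sqrt{709} \approx 26.627$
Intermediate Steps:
$y = -30$ ($y = -4 - 26 = -30$)
$j = 540$ ($j = \left(-30 - 30\right) \left(-9\right) = \left(-60\right) \left(-9\right) = 540$)
$\sqrt{j + \left(2348 - 2179\right)} = \sqrt{540 + \left(2348 - 2179\right)} = \sqrt{540 + 169} = \sqrt{709}$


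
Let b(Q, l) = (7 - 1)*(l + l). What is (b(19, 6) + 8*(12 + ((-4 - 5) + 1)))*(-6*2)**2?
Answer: 14976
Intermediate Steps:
b(Q, l) = 12*l (b(Q, l) = 6*(2*l) = 12*l)
(b(19, 6) + 8*(12 + ((-4 - 5) + 1)))*(-6*2)**2 = (12*6 + 8*(12 + ((-4 - 5) + 1)))*(-6*2)**2 = (72 + 8*(12 + (-9 + 1)))*(-12)**2 = (72 + 8*(12 - 8))*144 = (72 + 8*4)*144 = (72 + 32)*144 = 104*144 = 14976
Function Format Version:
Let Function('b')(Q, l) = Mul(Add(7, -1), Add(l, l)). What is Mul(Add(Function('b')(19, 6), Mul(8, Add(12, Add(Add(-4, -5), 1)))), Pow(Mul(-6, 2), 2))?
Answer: 14976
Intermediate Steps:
Function('b')(Q, l) = Mul(12, l) (Function('b')(Q, l) = Mul(6, Mul(2, l)) = Mul(12, l))
Mul(Add(Function('b')(19, 6), Mul(8, Add(12, Add(Add(-4, -5), 1)))), Pow(Mul(-6, 2), 2)) = Mul(Add(Mul(12, 6), Mul(8, Add(12, Add(Add(-4, -5), 1)))), Pow(Mul(-6, 2), 2)) = Mul(Add(72, Mul(8, Add(12, Add(-9, 1)))), Pow(-12, 2)) = Mul(Add(72, Mul(8, Add(12, -8))), 144) = Mul(Add(72, Mul(8, 4)), 144) = Mul(Add(72, 32), 144) = Mul(104, 144) = 14976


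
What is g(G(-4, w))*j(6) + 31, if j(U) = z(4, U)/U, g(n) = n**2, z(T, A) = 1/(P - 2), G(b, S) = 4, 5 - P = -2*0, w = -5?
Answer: 287/9 ≈ 31.889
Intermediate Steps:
P = 5 (P = 5 - (-2)*0 = 5 - 1*0 = 5 + 0 = 5)
z(T, A) = 1/3 (z(T, A) = 1/(5 - 2) = 1/3)
j(U) = 1/(3*U)
g(G(-4, w))*j(6) + 31 = 4**2*((1/3)/6) + 31 = 16*((1/3)*(1/6)) + 31 = 16*(1/18) + 31 = 8/9 + 31 = 287/9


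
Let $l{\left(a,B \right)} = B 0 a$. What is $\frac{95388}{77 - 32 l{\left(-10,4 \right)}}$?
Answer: $\frac{95388}{77} \approx 1238.8$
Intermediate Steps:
$l{\left(a,B \right)} = 0$ ($l{\left(a,B \right)} = 0 a = 0$)
$\frac{95388}{77 - 32 l{\left(-10,4 \right)}} = \frac{95388}{77 - 0} = \frac{95388}{77 + 0} = \frac{95388}{77}$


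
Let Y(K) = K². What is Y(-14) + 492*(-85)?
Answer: -41624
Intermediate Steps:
Y(-14) + 492*(-85) = (-14)² + 492*(-85) = 196 - 41820 = -41624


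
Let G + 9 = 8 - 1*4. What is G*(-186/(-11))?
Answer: -930/11 ≈ -84.545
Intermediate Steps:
G = -5 (G = -9 + (8 - 1*4) = -9 + (8 - 4) = -9 + 4 = -5)
G*(-186/(-11)) = -5*(-186)/(-11) = -(-5)*(-186)/11 = -5*186/11 = -930/11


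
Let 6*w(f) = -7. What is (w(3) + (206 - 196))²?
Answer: 2809/36 ≈ 78.028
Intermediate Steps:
w(f) = -7/6 (w(f) = (⅙)*(-7) = -7/6)
(w(3) + (206 - 196))² = (-7/6 + (206 - 196))² = (-7/6 + 10)² = (53/6)² = 2809/36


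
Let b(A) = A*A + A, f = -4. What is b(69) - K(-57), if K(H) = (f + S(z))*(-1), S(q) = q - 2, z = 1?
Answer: 4825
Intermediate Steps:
S(q) = -2 + q
b(A) = A + A² (b(A) = A² + A = A + A²)
K(H) = 5 (K(H) = (-4 + (-2 + 1))*(-1) = (-4 - 1)*(-1) = -5*(-1) = 5)
b(69) - K(-57) = 69*(1 + 69) - 1*5 = 69*70 - 5 = 4830 - 5 = 4825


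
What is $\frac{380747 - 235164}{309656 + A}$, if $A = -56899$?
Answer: $\frac{145583}{252757} \approx 0.57598$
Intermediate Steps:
$\frac{380747 - 235164}{309656 + A} = \frac{380747 - 235164}{309656 - 56899} = \frac{145583}{252757}$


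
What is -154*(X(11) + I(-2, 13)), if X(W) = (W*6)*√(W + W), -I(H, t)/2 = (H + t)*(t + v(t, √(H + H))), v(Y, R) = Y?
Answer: 88088 - 10164*√22 ≈ 40415.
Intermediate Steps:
I(H, t) = -4*t*(H + t) (I(H, t) = -2*(H + t)*(t + t) = -2*(H + t)*2*t = -4*t*(H + t))
X(W) = 6*√2*W^(3/2) (X(W) = (6*W)*√(2*W) = (6*W)*(√2*√W) = 6*√2*W^(3/2))
-154*(X(11) + I(-2, 13)) = -154*(6*√2*11^(3/2) + 4*13*(-1*(-2) - 1*13)) = -154*(6*√2*(11*√11) + 4*13*(2 - 13)) = -154*(66*√22 + 4*13*(-11)) = -154*(66*√22 - 572) = -154*(-572 + 66*√22) = 88088 - 10164*√22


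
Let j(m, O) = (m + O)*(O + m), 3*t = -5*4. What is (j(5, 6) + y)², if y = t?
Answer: 117649/9 ≈ 13072.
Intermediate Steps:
t = -20/3 (t = (-5*4)/3 = (⅓)*(-20) = -20/3 ≈ -6.6667)
y = -20/3 ≈ -6.6667
j(m, O) = (O + m)² (j(m, O) = (O + m)*(O + m) = (O + m)²)
(j(5, 6) + y)² = ((6 + 5)² - 20/3)² = (11² - 20/3)² = (121 - 20/3)² = (343/3)² = 117649/9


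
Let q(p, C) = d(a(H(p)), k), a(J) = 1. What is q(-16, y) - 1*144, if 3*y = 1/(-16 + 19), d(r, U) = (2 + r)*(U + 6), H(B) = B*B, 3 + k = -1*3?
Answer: -144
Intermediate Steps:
k = -6 (k = -3 - 1*3 = -3 - 3 = -6)
H(B) = B²
d(r, U) = (2 + r)*(6 + U)
y = ⅑ (y = 1/(3*(-16 + 19)) = (⅓)/3 = (⅓)*(⅓) = ⅑ ≈ 0.11111)
q(p, C) = 0 (q(p, C) = 12 + 2*(-6) + 6*1 - 6*1 = 12 - 12 + 6 - 6 = 0)
q(-16, y) - 1*144 = 0 - 1*144 = 0 - 144 = -144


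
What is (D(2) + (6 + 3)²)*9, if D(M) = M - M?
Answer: 729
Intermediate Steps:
D(M) = 0
(D(2) + (6 + 3)²)*9 = (0 + (6 + 3)²)*9 = (0 + 9²)*9 = (0 + 81)*9 = 81*9 = 729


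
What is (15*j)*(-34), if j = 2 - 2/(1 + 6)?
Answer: -6120/7 ≈ -874.29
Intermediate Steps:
j = 12/7 (j = 2 - 2/7 = 12/7 ≈ 1.7143)
(15*j)*(-34) = (15*(12/7))*(-34) = (180/7)*(-34) = -6120/7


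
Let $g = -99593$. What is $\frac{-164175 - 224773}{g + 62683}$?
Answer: $\frac{194474}{18455} \approx 10.538$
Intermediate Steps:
$\frac{-164175 - 224773}{g + 62683} = \frac{-164175 - 224773}{-99593 + 62683} = - \frac{388948}{-36910} = \left(-388948\right) \left(- \frac{1}{36910}\right) = \frac{194474}{18455}$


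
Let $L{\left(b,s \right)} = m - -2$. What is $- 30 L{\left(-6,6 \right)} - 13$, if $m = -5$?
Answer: $77$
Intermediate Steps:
$L{\left(b,s \right)} = -3$ ($L{\left(b,s \right)} = -5 - -2 = -5 + 2 = -3$)
$- 30 L{\left(-6,6 \right)} - 13 = \left(-30\right) \left(-3\right) - 13 = 90 - 13 = 77$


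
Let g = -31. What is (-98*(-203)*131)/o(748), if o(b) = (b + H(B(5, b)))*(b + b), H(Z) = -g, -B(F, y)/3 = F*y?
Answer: 1303057/582692 ≈ 2.2363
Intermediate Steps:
B(F, y) = -3*F*y
H(Z) = 31 (H(Z) = -1*(-31) = 31)
o(b) = 2*b*(31 + b) (o(b) = (b + 31)*(b + b) = (31 + b)*(2*b) = 2*b*(31 + b))
(-98*(-203)*131)/o(748) = (-98*(-203)*131)/((2*748*(31 + 748))) = (19894*131)/((2*748*779)) = 2606114/1165384 = 2606114*(1/1165384) = 1303057/582692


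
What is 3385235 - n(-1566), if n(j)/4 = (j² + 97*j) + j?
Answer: -5810317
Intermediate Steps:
n(j) = 4*j² + 392*j (n(j) = 4*((j² + 97*j) + j) = 4*(j² + 98*j) = 4*j² + 392*j)
3385235 - n(-1566) = 3385235 - 4*(-1566)*(98 - 1566) = 3385235 - 4*(-1566)*(-1468) = 3385235 - 1*9195552 = 3385235 - 9195552 = -5810317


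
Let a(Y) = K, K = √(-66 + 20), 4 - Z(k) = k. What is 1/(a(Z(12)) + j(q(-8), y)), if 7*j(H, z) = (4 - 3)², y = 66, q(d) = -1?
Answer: 7/2255 - 49*I*√46/2255 ≈ 0.0031042 - 0.14738*I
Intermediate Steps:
Z(k) = 4 - k
j(H, z) = ⅐ (j(H, z) = (4 - 3)²/7 = (⅐)*1² = (⅐)*1 = ⅐)
K = I*√46 (K = √(-46) = I*√46 ≈ 6.7823*I)
a(Y) = I*√46
1/(a(Z(12)) + j(q(-8), y)) = 1/(I*√46 + ⅐) = 1/(⅐ + I*√46)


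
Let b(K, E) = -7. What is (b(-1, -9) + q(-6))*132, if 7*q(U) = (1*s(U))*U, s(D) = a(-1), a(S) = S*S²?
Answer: -5676/7 ≈ -810.86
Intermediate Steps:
a(S) = S³
s(D) = -1 (s(D) = (-1)³ = -1)
q(U) = -U/7 (q(U) = ((1*(-1))*U)/7 = (-U)/7 = -U/7)
(b(-1, -9) + q(-6))*132 = (-7 - ⅐*(-6))*132 = (-7 + 6/7)*132 = -43/7*132 = -5676/7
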